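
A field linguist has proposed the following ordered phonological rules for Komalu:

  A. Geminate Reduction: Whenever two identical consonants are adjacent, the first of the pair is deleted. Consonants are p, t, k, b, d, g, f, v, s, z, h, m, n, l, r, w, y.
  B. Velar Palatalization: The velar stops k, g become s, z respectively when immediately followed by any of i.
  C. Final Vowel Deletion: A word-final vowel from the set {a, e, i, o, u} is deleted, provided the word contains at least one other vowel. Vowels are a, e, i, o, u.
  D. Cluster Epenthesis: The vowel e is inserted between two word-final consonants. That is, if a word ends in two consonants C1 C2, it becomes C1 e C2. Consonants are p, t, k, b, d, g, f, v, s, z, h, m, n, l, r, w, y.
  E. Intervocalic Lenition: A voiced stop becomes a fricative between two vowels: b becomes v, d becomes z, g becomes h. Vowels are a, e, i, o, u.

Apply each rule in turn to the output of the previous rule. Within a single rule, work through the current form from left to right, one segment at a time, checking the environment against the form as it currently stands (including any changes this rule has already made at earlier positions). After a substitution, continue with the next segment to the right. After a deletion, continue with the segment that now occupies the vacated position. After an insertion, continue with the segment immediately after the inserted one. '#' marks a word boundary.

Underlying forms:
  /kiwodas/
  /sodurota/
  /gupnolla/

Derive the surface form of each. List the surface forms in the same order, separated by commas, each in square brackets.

[siwozas], [sozurot], [gupnol]

/kiwodas/:
  A Geminate Reduction: no change — [kiwodas]
  B Velar Palatalization: [kiwodas] → [siwodas]
  C Final Vowel Deletion: no change — [siwodas]
  D Cluster Epenthesis: no change — [siwodas]
  E Intervocalic Lenition: [siwodas] → [siwozas]
/sodurota/:
  A Geminate Reduction: no change — [sodurota]
  B Velar Palatalization: no change — [sodurota]
  C Final Vowel Deletion: [sodurota] → [sodurot]
  D Cluster Epenthesis: no change — [sodurot]
  E Intervocalic Lenition: [sodurot] → [sozurot]
/gupnolla/:
  A Geminate Reduction: [gupnolla] → [gupnola]
  B Velar Palatalization: no change — [gupnola]
  C Final Vowel Deletion: [gupnola] → [gupnol]
  D Cluster Epenthesis: no change — [gupnol]
  E Intervocalic Lenition: no change — [gupnol]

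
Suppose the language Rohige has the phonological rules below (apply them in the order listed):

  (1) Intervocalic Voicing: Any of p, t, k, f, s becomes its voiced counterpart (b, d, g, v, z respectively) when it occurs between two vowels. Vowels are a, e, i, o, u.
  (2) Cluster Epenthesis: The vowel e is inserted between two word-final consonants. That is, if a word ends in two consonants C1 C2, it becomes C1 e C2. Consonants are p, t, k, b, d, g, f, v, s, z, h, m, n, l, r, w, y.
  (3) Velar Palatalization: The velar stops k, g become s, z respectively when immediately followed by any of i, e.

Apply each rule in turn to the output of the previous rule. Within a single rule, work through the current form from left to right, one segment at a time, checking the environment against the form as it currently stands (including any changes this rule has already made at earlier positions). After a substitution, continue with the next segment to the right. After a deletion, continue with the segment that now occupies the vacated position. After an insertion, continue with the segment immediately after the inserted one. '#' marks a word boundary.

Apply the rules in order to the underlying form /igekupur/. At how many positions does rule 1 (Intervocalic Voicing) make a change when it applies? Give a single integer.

2

(1) Intervocalic Voicing: [igekupur] → [igegubur]
(2) Cluster Epenthesis: no change — [igegubur]
(3) Velar Palatalization: [igegubur] → [izegubur]
Rule 1 changed 2 position(s).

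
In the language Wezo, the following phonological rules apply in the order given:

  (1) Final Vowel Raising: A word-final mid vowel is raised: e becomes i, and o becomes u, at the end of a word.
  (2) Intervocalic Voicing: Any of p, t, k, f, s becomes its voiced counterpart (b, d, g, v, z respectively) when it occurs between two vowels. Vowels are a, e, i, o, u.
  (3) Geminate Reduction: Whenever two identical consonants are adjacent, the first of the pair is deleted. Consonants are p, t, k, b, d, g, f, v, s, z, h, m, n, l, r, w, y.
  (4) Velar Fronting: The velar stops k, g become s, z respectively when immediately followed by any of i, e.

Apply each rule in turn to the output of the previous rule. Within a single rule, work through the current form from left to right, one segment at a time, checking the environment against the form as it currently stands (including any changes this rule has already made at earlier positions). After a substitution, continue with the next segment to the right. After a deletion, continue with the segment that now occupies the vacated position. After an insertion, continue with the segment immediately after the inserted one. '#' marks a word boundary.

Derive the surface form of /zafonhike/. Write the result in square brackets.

(1) Final Vowel Raising: [zafonhike] → [zafonhiki]
(2) Intervocalic Voicing: [zafonhiki] → [zavonhigi]
(3) Geminate Reduction: no change — [zavonhigi]
(4) Velar Fronting: [zavonhigi] → [zavonhizi]

[zavonhizi]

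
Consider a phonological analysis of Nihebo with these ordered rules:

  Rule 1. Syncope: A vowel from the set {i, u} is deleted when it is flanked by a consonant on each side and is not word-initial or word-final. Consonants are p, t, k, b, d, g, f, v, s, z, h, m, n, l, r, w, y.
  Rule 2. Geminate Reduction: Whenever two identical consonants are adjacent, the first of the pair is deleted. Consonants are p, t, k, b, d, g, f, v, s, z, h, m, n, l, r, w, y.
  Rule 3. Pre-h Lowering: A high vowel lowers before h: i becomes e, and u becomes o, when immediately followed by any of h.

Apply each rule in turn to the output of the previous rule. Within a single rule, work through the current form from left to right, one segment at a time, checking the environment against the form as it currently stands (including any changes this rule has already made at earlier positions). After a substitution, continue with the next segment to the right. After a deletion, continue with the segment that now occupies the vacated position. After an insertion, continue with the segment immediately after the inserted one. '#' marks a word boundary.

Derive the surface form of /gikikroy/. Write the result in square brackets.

Rule 1 Syncope: [gikikroy] → [gkkroy]
Rule 2 Geminate Reduction: [gkkroy] → [gkroy]
Rule 3 Pre-h Lowering: no change — [gkroy]

[gkroy]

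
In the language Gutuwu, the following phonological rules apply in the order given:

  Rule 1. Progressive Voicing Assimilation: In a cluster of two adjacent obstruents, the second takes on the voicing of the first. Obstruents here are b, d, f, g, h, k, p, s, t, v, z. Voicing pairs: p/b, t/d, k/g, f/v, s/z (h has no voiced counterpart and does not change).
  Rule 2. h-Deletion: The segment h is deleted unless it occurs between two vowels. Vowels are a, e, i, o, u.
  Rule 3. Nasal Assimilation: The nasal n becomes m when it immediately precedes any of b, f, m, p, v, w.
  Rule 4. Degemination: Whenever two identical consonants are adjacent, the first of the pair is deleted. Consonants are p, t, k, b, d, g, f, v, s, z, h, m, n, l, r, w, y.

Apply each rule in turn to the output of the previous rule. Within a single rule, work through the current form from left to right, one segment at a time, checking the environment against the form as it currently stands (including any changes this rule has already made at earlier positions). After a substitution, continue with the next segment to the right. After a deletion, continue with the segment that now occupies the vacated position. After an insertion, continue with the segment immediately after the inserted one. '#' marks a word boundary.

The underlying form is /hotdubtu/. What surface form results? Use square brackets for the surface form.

Rule 1 Progressive Voicing Assimilation: [hotdubtu] → [hottubdu]
Rule 2 h-Deletion: [hottubdu] → [ottubdu]
Rule 3 Nasal Assimilation: no change — [ottubdu]
Rule 4 Degemination: [ottubdu] → [otubdu]

[otubdu]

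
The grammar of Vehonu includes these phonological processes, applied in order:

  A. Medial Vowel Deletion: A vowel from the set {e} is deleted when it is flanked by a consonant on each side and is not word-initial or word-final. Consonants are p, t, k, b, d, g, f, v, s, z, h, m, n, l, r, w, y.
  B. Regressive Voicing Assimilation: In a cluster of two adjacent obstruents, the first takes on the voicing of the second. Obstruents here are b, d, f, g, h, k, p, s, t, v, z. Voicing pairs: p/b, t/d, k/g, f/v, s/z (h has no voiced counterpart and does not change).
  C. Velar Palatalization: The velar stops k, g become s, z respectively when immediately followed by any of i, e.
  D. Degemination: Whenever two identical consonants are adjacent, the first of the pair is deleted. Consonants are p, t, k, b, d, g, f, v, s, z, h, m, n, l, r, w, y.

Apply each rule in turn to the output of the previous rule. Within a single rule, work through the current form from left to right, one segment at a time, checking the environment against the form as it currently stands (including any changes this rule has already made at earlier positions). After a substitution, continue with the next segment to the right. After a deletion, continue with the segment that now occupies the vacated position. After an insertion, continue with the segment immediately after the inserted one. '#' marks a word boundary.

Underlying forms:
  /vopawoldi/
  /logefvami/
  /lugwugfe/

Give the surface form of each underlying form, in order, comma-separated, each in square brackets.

[vopawoldi], [lokvami], [lugwukfe]

/vopawoldi/:
  A Medial Vowel Deletion: no change — [vopawoldi]
  B Regressive Voicing Assimilation: no change — [vopawoldi]
  C Velar Palatalization: no change — [vopawoldi]
  D Degemination: no change — [vopawoldi]
/logefvami/:
  A Medial Vowel Deletion: [logefvami] → [logfvami]
  B Regressive Voicing Assimilation: [logfvami] → [lokvvami]
  C Velar Palatalization: no change — [lokvvami]
  D Degemination: [lokvvami] → [lokvami]
/lugwugfe/:
  A Medial Vowel Deletion: no change — [lugwugfe]
  B Regressive Voicing Assimilation: [lugwugfe] → [lugwukfe]
  C Velar Palatalization: no change — [lugwukfe]
  D Degemination: no change — [lugwukfe]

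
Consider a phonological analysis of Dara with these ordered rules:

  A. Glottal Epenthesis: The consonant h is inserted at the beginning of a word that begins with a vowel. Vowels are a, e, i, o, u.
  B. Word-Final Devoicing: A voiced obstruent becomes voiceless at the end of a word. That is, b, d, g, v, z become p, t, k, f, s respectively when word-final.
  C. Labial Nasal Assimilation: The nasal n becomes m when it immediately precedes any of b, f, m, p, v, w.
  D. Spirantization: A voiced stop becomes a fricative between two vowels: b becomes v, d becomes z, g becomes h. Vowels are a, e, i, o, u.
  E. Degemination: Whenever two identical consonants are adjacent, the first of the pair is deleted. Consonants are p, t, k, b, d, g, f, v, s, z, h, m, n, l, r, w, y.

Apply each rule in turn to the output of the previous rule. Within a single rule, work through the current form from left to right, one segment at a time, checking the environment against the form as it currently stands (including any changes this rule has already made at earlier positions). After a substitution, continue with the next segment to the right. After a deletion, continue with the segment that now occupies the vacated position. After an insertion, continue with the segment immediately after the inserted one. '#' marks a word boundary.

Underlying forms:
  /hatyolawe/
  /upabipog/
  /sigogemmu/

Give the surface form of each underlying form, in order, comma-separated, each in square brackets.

[hatyolawe], [hupavipok], [sihohemu]

/hatyolawe/:
  A Glottal Epenthesis: no change — [hatyolawe]
  B Word-Final Devoicing: no change — [hatyolawe]
  C Labial Nasal Assimilation: no change — [hatyolawe]
  D Spirantization: no change — [hatyolawe]
  E Degemination: no change — [hatyolawe]
/upabipog/:
  A Glottal Epenthesis: [upabipog] → [hupabipog]
  B Word-Final Devoicing: [hupabipog] → [hupabipok]
  C Labial Nasal Assimilation: no change — [hupabipok]
  D Spirantization: [hupabipok] → [hupavipok]
  E Degemination: no change — [hupavipok]
/sigogemmu/:
  A Glottal Epenthesis: no change — [sigogemmu]
  B Word-Final Devoicing: no change — [sigogemmu]
  C Labial Nasal Assimilation: no change — [sigogemmu]
  D Spirantization: [sigogemmu] → [sihohemmu]
  E Degemination: [sihohemmu] → [sihohemu]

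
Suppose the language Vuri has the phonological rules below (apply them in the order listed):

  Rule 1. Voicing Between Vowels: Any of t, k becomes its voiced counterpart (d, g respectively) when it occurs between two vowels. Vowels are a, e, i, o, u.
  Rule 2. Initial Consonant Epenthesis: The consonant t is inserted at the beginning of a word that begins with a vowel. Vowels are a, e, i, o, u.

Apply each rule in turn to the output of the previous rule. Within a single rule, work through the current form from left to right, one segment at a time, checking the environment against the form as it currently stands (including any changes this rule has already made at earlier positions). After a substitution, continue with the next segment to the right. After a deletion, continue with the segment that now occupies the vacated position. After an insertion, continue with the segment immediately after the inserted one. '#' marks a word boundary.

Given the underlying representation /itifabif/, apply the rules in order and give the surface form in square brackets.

Rule 1 Voicing Between Vowels: [itifabif] → [idifabif]
Rule 2 Initial Consonant Epenthesis: [idifabif] → [tidifabif]

[tidifabif]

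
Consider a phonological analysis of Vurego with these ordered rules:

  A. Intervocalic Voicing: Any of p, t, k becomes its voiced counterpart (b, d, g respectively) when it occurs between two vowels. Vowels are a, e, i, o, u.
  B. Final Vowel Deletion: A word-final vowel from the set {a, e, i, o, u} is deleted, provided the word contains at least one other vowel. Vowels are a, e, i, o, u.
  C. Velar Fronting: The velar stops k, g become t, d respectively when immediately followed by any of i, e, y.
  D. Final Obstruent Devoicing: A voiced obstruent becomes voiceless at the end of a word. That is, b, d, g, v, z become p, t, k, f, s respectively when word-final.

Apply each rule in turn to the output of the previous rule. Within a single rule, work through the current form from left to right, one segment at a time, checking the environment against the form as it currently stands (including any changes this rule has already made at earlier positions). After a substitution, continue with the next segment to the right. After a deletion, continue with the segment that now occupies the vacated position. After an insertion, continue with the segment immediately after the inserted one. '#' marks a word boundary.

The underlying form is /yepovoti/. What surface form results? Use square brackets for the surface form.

[yebovot]

A Intervocalic Voicing: [yepovoti] → [yebovodi]
B Final Vowel Deletion: [yebovodi] → [yebovod]
C Velar Fronting: no change — [yebovod]
D Final Obstruent Devoicing: [yebovod] → [yebovot]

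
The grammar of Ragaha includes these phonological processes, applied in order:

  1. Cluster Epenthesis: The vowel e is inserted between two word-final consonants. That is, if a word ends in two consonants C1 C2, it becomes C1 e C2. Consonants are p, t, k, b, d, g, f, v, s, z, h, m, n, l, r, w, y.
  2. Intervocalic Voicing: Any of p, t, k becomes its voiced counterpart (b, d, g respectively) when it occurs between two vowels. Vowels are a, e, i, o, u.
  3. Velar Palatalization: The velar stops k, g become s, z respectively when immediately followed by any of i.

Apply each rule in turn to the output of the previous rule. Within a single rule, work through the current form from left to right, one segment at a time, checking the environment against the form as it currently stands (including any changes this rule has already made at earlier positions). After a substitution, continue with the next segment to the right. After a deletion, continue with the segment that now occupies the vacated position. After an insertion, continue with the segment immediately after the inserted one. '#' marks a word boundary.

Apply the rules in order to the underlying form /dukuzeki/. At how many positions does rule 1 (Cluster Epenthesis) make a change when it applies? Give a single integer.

0

1 Cluster Epenthesis: no change — [dukuzeki]
2 Intervocalic Voicing: [dukuzeki] → [duguzegi]
3 Velar Palatalization: [duguzegi] → [duguzezi]
Rule 1 changed 0 position(s).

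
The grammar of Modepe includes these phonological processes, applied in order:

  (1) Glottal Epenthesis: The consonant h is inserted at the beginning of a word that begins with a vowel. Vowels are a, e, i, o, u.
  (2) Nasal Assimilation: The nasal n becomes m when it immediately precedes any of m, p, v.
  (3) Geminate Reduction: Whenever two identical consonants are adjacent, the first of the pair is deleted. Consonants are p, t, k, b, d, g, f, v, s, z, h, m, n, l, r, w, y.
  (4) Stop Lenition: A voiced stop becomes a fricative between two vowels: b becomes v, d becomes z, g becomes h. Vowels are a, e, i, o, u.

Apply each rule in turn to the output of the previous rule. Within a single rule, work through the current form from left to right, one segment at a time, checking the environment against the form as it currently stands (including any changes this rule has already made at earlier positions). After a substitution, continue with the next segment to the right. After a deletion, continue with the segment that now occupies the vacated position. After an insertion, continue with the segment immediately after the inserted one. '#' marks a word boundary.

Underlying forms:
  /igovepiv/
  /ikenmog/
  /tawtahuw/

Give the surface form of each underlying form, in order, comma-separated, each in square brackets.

/igovepiv/:
  (1) Glottal Epenthesis: [igovepiv] → [higovepiv]
  (2) Nasal Assimilation: no change — [higovepiv]
  (3) Geminate Reduction: no change — [higovepiv]
  (4) Stop Lenition: [higovepiv] → [hihovepiv]
/ikenmog/:
  (1) Glottal Epenthesis: [ikenmog] → [hikenmog]
  (2) Nasal Assimilation: [hikenmog] → [hikemmog]
  (3) Geminate Reduction: [hikemmog] → [hikemog]
  (4) Stop Lenition: no change — [hikemog]
/tawtahuw/:
  (1) Glottal Epenthesis: no change — [tawtahuw]
  (2) Nasal Assimilation: no change — [tawtahuw]
  (3) Geminate Reduction: no change — [tawtahuw]
  (4) Stop Lenition: no change — [tawtahuw]

[hihovepiv], [hikemog], [tawtahuw]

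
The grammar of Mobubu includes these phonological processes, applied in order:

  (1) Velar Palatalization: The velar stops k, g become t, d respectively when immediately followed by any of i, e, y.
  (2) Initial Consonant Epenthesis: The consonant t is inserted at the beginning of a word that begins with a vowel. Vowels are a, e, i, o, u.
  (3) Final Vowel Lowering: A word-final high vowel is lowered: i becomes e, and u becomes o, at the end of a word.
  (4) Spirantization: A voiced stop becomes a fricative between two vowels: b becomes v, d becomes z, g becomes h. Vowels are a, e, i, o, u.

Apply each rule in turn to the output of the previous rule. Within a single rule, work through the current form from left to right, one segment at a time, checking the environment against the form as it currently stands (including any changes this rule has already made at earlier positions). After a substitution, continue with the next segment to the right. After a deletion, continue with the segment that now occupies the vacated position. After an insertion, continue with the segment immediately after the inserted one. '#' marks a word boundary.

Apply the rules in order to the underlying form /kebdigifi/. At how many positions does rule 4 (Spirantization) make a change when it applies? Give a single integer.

(1) Velar Palatalization: [kebdigifi] → [tebdidifi]
(2) Initial Consonant Epenthesis: no change — [tebdidifi]
(3) Final Vowel Lowering: [tebdidifi] → [tebdidife]
(4) Spirantization: [tebdidife] → [tebdizife]
Rule 4 changed 1 position(s).

1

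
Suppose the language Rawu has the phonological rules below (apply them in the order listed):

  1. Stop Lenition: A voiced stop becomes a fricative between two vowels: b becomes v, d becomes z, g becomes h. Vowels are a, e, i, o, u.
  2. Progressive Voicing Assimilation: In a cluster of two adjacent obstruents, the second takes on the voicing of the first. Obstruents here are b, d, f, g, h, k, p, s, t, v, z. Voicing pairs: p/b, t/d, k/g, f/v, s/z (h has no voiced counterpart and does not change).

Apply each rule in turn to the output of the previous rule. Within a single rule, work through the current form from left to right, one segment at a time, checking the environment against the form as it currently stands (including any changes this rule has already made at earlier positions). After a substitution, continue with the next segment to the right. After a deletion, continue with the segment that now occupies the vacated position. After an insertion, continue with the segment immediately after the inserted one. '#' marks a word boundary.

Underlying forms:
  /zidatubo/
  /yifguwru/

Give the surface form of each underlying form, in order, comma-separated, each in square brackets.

/zidatubo/:
  1 Stop Lenition: [zidatubo] → [zizatuvo]
  2 Progressive Voicing Assimilation: no change — [zizatuvo]
/yifguwru/:
  1 Stop Lenition: no change — [yifguwru]
  2 Progressive Voicing Assimilation: [yifguwru] → [yifkuwru]

[zizatuvo], [yifkuwru]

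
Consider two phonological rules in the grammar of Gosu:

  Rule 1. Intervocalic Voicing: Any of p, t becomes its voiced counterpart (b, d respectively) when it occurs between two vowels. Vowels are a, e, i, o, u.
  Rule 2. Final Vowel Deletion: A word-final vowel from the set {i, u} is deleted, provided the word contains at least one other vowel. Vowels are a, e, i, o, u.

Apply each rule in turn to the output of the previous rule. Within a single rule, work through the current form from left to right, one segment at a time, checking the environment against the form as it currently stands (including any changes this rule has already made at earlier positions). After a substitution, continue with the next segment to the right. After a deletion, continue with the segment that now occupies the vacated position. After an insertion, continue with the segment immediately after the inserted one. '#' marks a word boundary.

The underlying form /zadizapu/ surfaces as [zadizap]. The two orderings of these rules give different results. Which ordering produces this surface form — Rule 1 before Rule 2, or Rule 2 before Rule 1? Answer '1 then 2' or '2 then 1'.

Order 1 then 2:
  1 Intervocalic Voicing: [zadizapu] → [zadizabu]
  2 Final Vowel Deletion: [zadizabu] → [zadizab]
  result: [zadizab]
Order 2 then 1:
  2 Final Vowel Deletion: [zadizapu] → [zadizap]
  1 Intervocalic Voicing: no change — [zadizap]
  result: [zadizap]

2 then 1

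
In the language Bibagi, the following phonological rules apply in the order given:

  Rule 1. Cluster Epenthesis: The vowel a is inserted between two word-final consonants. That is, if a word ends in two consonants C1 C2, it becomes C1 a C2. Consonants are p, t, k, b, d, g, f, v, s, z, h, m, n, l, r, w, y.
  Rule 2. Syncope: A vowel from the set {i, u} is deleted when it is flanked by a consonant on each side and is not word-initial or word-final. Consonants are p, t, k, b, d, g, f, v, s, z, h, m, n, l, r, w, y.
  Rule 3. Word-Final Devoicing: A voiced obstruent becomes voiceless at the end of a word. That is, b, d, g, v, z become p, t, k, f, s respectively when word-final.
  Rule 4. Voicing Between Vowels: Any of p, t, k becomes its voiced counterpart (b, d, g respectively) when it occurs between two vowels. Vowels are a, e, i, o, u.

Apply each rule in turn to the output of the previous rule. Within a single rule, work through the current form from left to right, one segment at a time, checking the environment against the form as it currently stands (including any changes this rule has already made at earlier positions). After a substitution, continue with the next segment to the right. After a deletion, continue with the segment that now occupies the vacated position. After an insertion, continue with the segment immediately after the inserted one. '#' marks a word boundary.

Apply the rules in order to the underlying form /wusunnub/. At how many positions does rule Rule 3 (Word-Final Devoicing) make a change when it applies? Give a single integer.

Rule 1 Cluster Epenthesis: no change — [wusunnub]
Rule 2 Syncope: [wusunnub] → [wsnnb]
Rule 3 Word-Final Devoicing: [wsnnb] → [wsnnp]
Rule 4 Voicing Between Vowels: no change — [wsnnp]
Rule Rule 3 changed 1 position(s).

1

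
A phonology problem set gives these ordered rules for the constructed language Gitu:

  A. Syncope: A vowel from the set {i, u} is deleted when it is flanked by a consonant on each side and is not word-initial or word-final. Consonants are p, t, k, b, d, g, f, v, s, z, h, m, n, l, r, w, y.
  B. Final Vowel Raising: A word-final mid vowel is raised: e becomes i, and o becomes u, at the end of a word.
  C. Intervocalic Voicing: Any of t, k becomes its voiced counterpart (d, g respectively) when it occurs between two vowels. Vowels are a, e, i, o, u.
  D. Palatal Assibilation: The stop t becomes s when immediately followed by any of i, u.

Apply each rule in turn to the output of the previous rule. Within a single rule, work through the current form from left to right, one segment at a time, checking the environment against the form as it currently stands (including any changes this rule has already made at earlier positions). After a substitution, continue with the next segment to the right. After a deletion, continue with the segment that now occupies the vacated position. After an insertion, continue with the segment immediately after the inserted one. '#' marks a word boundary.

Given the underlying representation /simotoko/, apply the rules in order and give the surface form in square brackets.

A Syncope: [simotoko] → [smotoko]
B Final Vowel Raising: [smotoko] → [smotoku]
C Intervocalic Voicing: [smotoku] → [smodogu]
D Palatal Assibilation: no change — [smodogu]

[smodogu]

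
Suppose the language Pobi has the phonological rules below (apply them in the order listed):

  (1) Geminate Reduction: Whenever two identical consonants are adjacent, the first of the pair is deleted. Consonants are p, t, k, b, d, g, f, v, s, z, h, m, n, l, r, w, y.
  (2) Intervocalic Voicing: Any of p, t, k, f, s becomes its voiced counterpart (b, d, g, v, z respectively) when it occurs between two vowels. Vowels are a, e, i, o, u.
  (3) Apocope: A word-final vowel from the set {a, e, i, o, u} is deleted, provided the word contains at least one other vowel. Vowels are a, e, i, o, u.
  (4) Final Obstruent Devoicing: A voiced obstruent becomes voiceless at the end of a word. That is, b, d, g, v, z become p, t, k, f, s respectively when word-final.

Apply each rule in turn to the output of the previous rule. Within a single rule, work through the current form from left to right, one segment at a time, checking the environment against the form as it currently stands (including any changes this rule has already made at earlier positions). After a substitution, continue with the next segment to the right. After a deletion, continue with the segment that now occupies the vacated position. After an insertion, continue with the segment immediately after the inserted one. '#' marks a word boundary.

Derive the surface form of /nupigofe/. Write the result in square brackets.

[nubigof]

(1) Geminate Reduction: no change — [nupigofe]
(2) Intervocalic Voicing: [nupigofe] → [nubigove]
(3) Apocope: [nubigove] → [nubigov]
(4) Final Obstruent Devoicing: [nubigov] → [nubigof]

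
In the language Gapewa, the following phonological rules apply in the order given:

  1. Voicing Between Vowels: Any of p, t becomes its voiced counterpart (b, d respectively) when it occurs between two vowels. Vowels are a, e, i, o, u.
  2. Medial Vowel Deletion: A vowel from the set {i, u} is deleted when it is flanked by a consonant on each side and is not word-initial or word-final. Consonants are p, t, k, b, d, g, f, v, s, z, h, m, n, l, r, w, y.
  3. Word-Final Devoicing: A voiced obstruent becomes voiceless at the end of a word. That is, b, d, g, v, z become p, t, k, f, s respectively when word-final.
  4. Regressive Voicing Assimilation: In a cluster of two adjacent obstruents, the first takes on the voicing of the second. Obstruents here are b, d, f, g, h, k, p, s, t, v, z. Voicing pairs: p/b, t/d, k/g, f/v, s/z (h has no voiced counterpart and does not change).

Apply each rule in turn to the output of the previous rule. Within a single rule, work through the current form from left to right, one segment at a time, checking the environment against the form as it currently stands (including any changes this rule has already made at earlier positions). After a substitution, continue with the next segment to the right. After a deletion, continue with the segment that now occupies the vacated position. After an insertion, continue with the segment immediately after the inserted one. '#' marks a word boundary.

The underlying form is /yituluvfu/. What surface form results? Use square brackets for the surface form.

1 Voicing Between Vowels: [yituluvfu] → [yiduluvfu]
2 Medial Vowel Deletion: [yiduluvfu] → [ydlvfu]
3 Word-Final Devoicing: no change — [ydlvfu]
4 Regressive Voicing Assimilation: [ydlvfu] → [ydlffu]

[ydlffu]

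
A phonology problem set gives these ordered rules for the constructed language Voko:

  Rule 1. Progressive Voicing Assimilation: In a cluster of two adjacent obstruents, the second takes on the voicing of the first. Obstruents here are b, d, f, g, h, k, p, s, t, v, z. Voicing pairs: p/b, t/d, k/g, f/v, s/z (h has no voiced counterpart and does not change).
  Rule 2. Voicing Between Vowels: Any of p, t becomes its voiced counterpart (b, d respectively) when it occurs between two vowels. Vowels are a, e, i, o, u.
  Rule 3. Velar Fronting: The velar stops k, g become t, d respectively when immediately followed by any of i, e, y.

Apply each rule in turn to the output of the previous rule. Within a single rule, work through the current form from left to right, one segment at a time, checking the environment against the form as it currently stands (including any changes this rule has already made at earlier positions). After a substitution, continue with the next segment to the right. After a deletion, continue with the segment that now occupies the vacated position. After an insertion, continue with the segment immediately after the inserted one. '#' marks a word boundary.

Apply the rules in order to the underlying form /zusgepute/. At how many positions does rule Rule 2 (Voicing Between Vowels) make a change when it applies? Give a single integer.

2

Rule 1 Progressive Voicing Assimilation: [zusgepute] → [zuskepute]
Rule 2 Voicing Between Vowels: [zuskepute] → [zuskebude]
Rule 3 Velar Fronting: [zuskebude] → [zustebude]
Rule Rule 2 changed 2 position(s).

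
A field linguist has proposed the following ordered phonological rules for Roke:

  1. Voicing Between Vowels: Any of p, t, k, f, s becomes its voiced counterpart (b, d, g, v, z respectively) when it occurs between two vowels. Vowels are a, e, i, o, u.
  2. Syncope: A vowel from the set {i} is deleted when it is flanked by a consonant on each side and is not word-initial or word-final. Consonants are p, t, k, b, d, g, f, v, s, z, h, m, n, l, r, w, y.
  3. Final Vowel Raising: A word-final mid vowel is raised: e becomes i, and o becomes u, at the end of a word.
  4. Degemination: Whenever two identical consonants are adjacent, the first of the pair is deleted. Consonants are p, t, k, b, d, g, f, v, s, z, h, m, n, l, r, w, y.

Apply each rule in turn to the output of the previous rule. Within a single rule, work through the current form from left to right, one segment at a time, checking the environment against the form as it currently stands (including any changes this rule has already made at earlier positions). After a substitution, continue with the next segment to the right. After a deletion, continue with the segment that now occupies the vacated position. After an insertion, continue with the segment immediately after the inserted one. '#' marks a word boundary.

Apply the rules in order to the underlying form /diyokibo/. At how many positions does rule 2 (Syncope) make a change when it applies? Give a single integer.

2

1 Voicing Between Vowels: [diyokibo] → [diyogibo]
2 Syncope: [diyogibo] → [dyogbo]
3 Final Vowel Raising: [dyogbo] → [dyogbu]
4 Degemination: no change — [dyogbu]
Rule 2 changed 2 position(s).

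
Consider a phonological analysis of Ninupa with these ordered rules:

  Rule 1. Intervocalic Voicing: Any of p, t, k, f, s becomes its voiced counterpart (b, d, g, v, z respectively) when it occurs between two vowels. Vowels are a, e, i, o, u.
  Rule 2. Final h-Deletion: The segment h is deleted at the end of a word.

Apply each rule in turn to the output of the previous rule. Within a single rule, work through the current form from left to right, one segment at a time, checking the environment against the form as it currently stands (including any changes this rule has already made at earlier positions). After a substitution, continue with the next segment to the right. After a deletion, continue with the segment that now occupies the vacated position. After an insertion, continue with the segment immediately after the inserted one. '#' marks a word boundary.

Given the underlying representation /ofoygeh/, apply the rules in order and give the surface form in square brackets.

[ovoyge]

Rule 1 Intervocalic Voicing: [ofoygeh] → [ovoygeh]
Rule 2 Final h-Deletion: [ovoygeh] → [ovoyge]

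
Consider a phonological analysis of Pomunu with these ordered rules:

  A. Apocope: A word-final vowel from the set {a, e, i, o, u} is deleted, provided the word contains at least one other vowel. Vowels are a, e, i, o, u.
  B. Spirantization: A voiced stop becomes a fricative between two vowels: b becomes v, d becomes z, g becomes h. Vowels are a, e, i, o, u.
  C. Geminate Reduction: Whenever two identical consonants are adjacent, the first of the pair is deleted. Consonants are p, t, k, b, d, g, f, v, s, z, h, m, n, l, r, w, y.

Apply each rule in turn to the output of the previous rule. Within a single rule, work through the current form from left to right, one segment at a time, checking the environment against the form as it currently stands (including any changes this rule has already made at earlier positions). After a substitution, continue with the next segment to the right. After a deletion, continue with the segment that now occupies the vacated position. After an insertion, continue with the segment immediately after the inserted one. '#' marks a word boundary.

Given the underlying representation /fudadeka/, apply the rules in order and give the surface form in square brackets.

[fuzazek]

A Apocope: [fudadeka] → [fudadek]
B Spirantization: [fudadek] → [fuzazek]
C Geminate Reduction: no change — [fuzazek]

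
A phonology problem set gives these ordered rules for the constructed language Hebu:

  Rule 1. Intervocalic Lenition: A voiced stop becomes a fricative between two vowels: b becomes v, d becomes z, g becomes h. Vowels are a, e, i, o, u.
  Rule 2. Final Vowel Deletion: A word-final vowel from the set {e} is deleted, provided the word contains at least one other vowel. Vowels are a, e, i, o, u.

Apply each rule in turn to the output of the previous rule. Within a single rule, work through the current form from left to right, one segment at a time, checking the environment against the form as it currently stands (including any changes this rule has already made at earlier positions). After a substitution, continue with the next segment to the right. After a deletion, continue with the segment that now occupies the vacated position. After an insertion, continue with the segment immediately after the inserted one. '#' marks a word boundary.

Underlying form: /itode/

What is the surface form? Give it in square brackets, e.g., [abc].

Rule 1 Intervocalic Lenition: [itode] → [itoze]
Rule 2 Final Vowel Deletion: [itoze] → [itoz]

[itoz]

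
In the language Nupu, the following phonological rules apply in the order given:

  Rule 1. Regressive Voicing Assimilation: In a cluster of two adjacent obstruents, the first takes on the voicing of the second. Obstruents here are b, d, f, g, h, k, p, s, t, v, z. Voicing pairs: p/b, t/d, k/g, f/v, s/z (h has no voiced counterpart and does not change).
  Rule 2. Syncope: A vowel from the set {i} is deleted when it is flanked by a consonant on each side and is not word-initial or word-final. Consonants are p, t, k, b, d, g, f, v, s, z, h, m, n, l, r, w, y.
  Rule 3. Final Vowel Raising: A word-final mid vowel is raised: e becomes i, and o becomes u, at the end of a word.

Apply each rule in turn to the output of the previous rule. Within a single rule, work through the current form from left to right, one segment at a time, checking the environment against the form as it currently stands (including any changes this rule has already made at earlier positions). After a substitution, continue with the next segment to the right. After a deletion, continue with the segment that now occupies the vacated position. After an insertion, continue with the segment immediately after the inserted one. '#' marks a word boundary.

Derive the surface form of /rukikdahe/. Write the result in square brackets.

[rukgdahi]

Rule 1 Regressive Voicing Assimilation: [rukikdahe] → [rukigdahe]
Rule 2 Syncope: [rukigdahe] → [rukgdahe]
Rule 3 Final Vowel Raising: [rukgdahe] → [rukgdahi]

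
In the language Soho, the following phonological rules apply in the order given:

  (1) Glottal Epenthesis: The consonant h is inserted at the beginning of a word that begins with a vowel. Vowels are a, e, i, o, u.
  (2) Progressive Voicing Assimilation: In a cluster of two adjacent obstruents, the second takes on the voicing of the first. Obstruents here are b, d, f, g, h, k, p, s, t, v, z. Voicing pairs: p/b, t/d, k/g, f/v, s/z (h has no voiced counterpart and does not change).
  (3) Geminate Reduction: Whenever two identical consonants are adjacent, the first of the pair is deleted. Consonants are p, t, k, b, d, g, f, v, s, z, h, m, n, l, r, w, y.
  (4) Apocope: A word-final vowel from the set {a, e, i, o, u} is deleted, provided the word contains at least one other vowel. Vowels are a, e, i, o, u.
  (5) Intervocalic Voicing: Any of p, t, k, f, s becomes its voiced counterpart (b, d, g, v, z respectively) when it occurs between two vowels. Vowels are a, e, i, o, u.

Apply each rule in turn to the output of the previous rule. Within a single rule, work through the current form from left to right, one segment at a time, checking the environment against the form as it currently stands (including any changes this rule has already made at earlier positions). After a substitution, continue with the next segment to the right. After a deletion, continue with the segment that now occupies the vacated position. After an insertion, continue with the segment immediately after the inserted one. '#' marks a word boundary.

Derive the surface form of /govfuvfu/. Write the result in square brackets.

[govuv]

(1) Glottal Epenthesis: no change — [govfuvfu]
(2) Progressive Voicing Assimilation: [govfuvfu] → [govvuvvu]
(3) Geminate Reduction: [govvuvvu] → [govuvu]
(4) Apocope: [govuvu] → [govuv]
(5) Intervocalic Voicing: no change — [govuv]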